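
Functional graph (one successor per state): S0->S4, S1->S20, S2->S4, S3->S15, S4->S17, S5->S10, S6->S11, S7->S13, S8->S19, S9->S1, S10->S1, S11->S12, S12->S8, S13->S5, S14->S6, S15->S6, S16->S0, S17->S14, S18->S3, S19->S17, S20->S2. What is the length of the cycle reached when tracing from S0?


Trace from S0 until a state repeats:
  S0 -> S4 -> S17 -> S14 -> S6 -> S11 -> S12 -> S8 -> S19 -> S17
S17 first seen at step 2, revisited at step 9.
Cycle length = 9 - 2 = 7

7


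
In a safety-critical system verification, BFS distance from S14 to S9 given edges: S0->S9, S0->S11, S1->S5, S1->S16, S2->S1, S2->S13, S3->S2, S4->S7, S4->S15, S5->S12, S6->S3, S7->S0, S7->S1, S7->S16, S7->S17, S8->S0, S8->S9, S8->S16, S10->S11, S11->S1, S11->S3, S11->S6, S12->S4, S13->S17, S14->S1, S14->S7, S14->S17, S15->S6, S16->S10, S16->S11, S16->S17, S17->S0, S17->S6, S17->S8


BFS layer-by-layer from S14:
  dist 0: {S14}
  dist 1: {S1, S7, S17}
  dist 2: {S0, S5, S6, S8, S16}
  dist 3: {S3, S9, S10, S11, S12}
  -> S9 reached at distance 3
Shortest path length = 3

3


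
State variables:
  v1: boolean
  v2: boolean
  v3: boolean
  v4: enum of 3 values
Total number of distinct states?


State space = product of domain sizes of all variables.
Domain sizes:
  v1 (boolean): 2
  v2 (boolean): 2
  v3 (boolean): 2
  v4 (enum of 3 values): 3
Product = 2 * 2 * 2 * 3 = 24

24


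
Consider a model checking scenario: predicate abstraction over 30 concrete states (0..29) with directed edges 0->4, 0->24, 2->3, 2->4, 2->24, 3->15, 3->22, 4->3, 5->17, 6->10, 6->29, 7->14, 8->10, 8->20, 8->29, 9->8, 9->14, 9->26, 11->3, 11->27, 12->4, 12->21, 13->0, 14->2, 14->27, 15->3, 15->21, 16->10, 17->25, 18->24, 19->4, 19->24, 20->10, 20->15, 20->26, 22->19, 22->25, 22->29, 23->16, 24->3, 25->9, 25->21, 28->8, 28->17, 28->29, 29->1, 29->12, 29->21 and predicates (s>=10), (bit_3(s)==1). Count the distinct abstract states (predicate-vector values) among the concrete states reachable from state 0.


BFS from 0:
Concrete reachable: {0, 1, 2, 3, 4, 8, 9, 10, 12, 14, 15, 19, 20, 21, 22, 24, 25, 26, 27, 29}
Abstract via predicates (s>=10), (bit_3(s)==1):
  (0,0) <- {0, 1, 2, 3, 4}
  (0,1) <- {8, 9}
  (1,0) <- {19, 20, 21, 22}
  (1,1) <- {10, 12, 14, 15, 24, 25, 26, 27, 29}
Distinct abstract states = 4

4


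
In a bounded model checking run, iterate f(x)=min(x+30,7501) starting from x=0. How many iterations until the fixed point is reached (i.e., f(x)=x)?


Step 1: x=0, cap=7501, increment=30
Step 2: x grows by 30 each step until capped at 7501; fixed point is x=7501
Step 3: iterations = ceil(7501/30) = 251

251


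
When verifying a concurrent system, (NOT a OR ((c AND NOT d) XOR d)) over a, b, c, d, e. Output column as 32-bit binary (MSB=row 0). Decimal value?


Formula: (NOT a OR ((c AND NOT d) XOR d)) over a, b, c, d, e (32 rows)
Evaluate each row (bits = a,b,c,d,e, MSB first):
  row 0 [00000]: (NOT 0 OR ((0 AND NOT 0) XOR 0)) -> 1
  row 1 [00001]: (NOT 0 OR ((0 AND NOT 0) XOR 0)) -> 1
  row 2 [00010]: (NOT 0 OR ((0 AND NOT 1) XOR 1)) -> 1
  row 3 [00011]: (NOT 0 OR ((0 AND NOT 1) XOR 1)) -> 1
  row 4 [00100]: (NOT 0 OR ((1 AND NOT 0) XOR 0)) -> 1
  row 5 [00101]: (NOT 0 OR ((1 AND NOT 0) XOR 0)) -> 1
  row 6 [00110]: (NOT 0 OR ((1 AND NOT 1) XOR 1)) -> 1
  row 7 [00111]: (NOT 0 OR ((1 AND NOT 1) XOR 1)) -> 1
  row 8 [01000]: (NOT 0 OR ((0 AND NOT 0) XOR 0)) -> 1
  row 9 [01001]: (NOT 0 OR ((0 AND NOT 0) XOR 0)) -> 1
  row 10 [01010]: (NOT 0 OR ((0 AND NOT 1) XOR 1)) -> 1
  row 11 [01011]: (NOT 0 OR ((0 AND NOT 1) XOR 1)) -> 1
  row 12 [01100]: (NOT 0 OR ((1 AND NOT 0) XOR 0)) -> 1
  row 13 [01101]: (NOT 0 OR ((1 AND NOT 0) XOR 0)) -> 1
  row 14 [01110]: (NOT 0 OR ((1 AND NOT 1) XOR 1)) -> 1
  row 15 [01111]: (NOT 0 OR ((1 AND NOT 1) XOR 1)) -> 1
  row 16 [10000]: (NOT 1 OR ((0 AND NOT 0) XOR 0)) -> 0
  row 17 [10001]: (NOT 1 OR ((0 AND NOT 0) XOR 0)) -> 0
  row 18 [10010]: (NOT 1 OR ((0 AND NOT 1) XOR 1)) -> 1
  row 19 [10011]: (NOT 1 OR ((0 AND NOT 1) XOR 1)) -> 1
  row 20 [10100]: (NOT 1 OR ((1 AND NOT 0) XOR 0)) -> 1
  row 21 [10101]: (NOT 1 OR ((1 AND NOT 0) XOR 0)) -> 1
  row 22 [10110]: (NOT 1 OR ((1 AND NOT 1) XOR 1)) -> 1
  row 23 [10111]: (NOT 1 OR ((1 AND NOT 1) XOR 1)) -> 1
  row 24 [11000]: (NOT 1 OR ((0 AND NOT 0) XOR 0)) -> 0
  row 25 [11001]: (NOT 1 OR ((0 AND NOT 0) XOR 0)) -> 0
  row 26 [11010]: (NOT 1 OR ((0 AND NOT 1) XOR 1)) -> 1
  row 27 [11011]: (NOT 1 OR ((0 AND NOT 1) XOR 1)) -> 1
  row 28 [11100]: (NOT 1 OR ((1 AND NOT 0) XOR 0)) -> 1
  row 29 [11101]: (NOT 1 OR ((1 AND NOT 0) XOR 0)) -> 1
  row 30 [11110]: (NOT 1 OR ((1 AND NOT 1) XOR 1)) -> 1
  row 31 [11111]: (NOT 1 OR ((1 AND NOT 1) XOR 1)) -> 1
Full result column, 4 rows per line (a,b,c fixed per line; d,e runs 00..11 left to right):
  rows 0-3 [a,b,c=000]: 1111  = hex F
  rows 4-7 [a,b,c=001]: 1111  = hex F
  rows 8-11 [a,b,c=010]: 1111  = hex F
  rows 12-15 [a,b,c=011]: 1111  = hex F
  rows 16-19 [a,b,c=100]: 0011  = hex 3
  rows 20-23 [a,b,c=101]: 1111  = hex F
  rows 24-27 [a,b,c=110]: 0011  = hex 3
  rows 28-31 [a,b,c=111]: 1111  = hex F
Output column (row 0 .. row 31) = 11111111111111110011111100111111
Output column grouped in 4s = 1111 1111 1111 1111 0011 1111 0011 1111 = 0xFFFF3F3F
Convert to decimal digit by digit (value = value*16 + digit):
  F -> 15
  15*16 + 15 (F) = 255
  255*16 + 15 (F) = 4095
  4095*16 + 15 (F) = 65535
  65535*16 + 3 = 1048563
  1048563*16 + 15 (F) = 16777023
  16777023*16 + 3 = 268432371
  268432371*16 + 15 (F) = 4294917951
Decimal = 4294917951

4294917951


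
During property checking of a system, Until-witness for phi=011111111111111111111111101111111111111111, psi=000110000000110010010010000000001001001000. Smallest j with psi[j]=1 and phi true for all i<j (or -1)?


(phi U psi) at 0: need smallest j with psi[j]=1 and phi[i]=1 for all i in [0,j).
Scan from step 0:
  step 0: phi=0 -> phi-prefix broken from here
  step 3: psi=1 but phi already failed -> not a witness
  step 4: psi=1 but phi already failed -> not a witness
  step 12: psi=1 but phi already failed -> not a witness
  step 13: psi=1 but phi already failed -> not a witness
  step 16: psi=1 but phi already failed -> not a witness
  step 19: psi=1 but phi already failed -> not a witness
  step 22: psi=1 but phi already failed -> not a witness
  step 32: psi=1 but phi already failed -> not a witness
  step 35: psi=1 but phi already failed -> not a witness
  step 38: psi=1 but phi already failed -> not a witness
  end of trace: no witness -> -1
Witness step = -1

-1


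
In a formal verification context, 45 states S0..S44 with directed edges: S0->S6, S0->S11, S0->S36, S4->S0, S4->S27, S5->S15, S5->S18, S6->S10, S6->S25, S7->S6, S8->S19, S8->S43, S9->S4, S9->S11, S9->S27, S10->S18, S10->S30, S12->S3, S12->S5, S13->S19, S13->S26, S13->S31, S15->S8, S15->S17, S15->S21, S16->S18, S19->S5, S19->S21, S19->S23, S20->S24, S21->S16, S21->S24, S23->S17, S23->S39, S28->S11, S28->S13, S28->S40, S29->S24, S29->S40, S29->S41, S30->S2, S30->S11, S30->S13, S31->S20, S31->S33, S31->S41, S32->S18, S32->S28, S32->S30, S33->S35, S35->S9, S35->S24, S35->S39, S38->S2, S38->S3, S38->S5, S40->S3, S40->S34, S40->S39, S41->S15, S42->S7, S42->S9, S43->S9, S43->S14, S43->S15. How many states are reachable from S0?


BFS from S0:
  layer 0: {S0}
  layer 1: {S6, S11, S36}
  layer 2: {S10, S25}
  layer 3: {S18, S30}
  layer 4: {S2, S13}
  layer 5: {S19, S26, S31}
  layer 6: {S5, S20, S21, S23, S33, S41}
  layer 7: {S15, S16, S17, S24, S35, S39}
  layer 8: {S8, S9}
  layer 9: {S4, S27, S43}
  layer 10: {S14}
Reachable set: {S0, S2, S4, S5, S6, S8, S9, S10, S11, S13, S14, S15, S16, S17, S18, S19, S20, S21, S23, S24, S25, S26, S27, S30, S31, S33, S35, S36, S39, S41, S43}
Count = 31

31


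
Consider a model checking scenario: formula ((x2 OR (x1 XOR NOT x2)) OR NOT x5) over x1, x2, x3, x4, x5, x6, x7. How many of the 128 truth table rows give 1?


Formula: ((x2 OR (x1 XOR NOT x2)) OR NOT x5) over 7 vars (128 rows)
Evaluate each row (x1, x2, x3, x4, x5, x6, x7 as bits, MSB first):
  row 0 [0000000]: ((0 OR (0 XOR NOT 0)) OR NOT 0) -> 1
  row 1 [0000001]: ((0 OR (0 XOR NOT 0)) OR NOT 0) -> 1
  row 2 [0000010]: ((0 OR (0 XOR NOT 0)) OR NOT 0) -> 1
  row 3 [0000011]: ((0 OR (0 XOR NOT 0)) OR NOT 0) -> 1
  row 4 [0000100]: ((0 OR (0 XOR NOT 0)) OR NOT 1) -> 1
  (every remaining row is evaluated the same way; all 128 results are listed next)
Full result column, 8 rows per line (x1,x2,x3,x4 fixed per line; x5,x6,x7 runs 000..111 left to right):
  rows 0-7 [x1,x2,x3,x4=0000]: 11111111  (ones: 8)
  rows 8-15 [x1,x2,x3,x4=0001]: 11111111  (ones: 8)
  rows 16-23 [x1,x2,x3,x4=0010]: 11111111  (ones: 8)
  rows 24-31 [x1,x2,x3,x4=0011]: 11111111  (ones: 8)
  rows 32-39 [x1,x2,x3,x4=0100]: 11111111  (ones: 8)
  rows 40-47 [x1,x2,x3,x4=0101]: 11111111  (ones: 8)
  rows 48-55 [x1,x2,x3,x4=0110]: 11111111  (ones: 8)
  rows 56-63 [x1,x2,x3,x4=0111]: 11111111  (ones: 8)
  rows 64-71 [x1,x2,x3,x4=1000]: 11110000  (ones: 4)
  rows 72-79 [x1,x2,x3,x4=1001]: 11110000  (ones: 4)
  rows 80-87 [x1,x2,x3,x4=1010]: 11110000  (ones: 4)
  rows 88-95 [x1,x2,x3,x4=1011]: 11110000  (ones: 4)
  rows 96-103 [x1,x2,x3,x4=1100]: 11111111  (ones: 8)
  rows 104-111 [x1,x2,x3,x4=1101]: 11111111  (ones: 8)
  rows 112-119 [x1,x2,x3,x4=1110]: 11111111  (ones: 8)
  rows 120-127 [x1,x2,x3,x4=1111]: 11111111  (ones: 8)
Count of 1-rows = 8+8+8+8+8+8+8+8+4+4+4+4+8+8+8+8 = 112

112


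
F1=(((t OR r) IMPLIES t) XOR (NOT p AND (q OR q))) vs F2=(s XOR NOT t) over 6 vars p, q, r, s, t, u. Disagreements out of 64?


F1 = (((t OR r) IMPLIES t) XOR (NOT p AND (q OR q)))
F2 = (s XOR NOT t)
Evaluate both on each of 64 rows (bits = p,q,r,s,t,u):
  row 0 [000000]: F1=1 F2=1 -> 0
  row 1 [000001]: F1=1 F2=1 -> 0
  row 2 [000010]: F1=1 F2=0 (differ) -> 1
  row 3 [000011]: F1=1 F2=0 (differ) -> 1
  row 4 [000100]: F1=1 F2=0 (differ) -> 1
  (every remaining row is evaluated the same way; all 64 results are listed next)
Full result column, 8 rows per line (p,q,r fixed per line; s,t,u runs 000..111 left to right):
  rows 0-7 [p,q,r=000]: 00111100  (ones: 4)
  rows 8-15 [p,q,r=001]: 11110000  (ones: 4)
  rows 16-23 [p,q,r=010]: 11000011  (ones: 4)
  rows 24-31 [p,q,r=011]: 00001111  (ones: 4)
  rows 32-39 [p,q,r=100]: 00111100  (ones: 4)
  rows 40-47 [p,q,r=101]: 11110000  (ones: 4)
  rows 48-55 [p,q,r=110]: 00111100  (ones: 4)
  rows 56-63 [p,q,r=111]: 11110000  (ones: 4)
Disagreements = 4+4+4+4+4+4+4+4 = 32

32


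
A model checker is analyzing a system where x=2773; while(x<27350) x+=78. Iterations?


Step 1: x goes from 2773 toward 27350 by 78; the body runs while x<27350, so iterations = ceil((bound-start)/step)
Step 2: Distance=24577
Step 3: ceil(24577/78)=316

316


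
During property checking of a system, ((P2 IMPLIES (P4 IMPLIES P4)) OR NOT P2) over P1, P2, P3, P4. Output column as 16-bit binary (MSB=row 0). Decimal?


Formula: ((P2 IMPLIES (P4 IMPLIES P4)) OR NOT P2) over P1, P2, P3, P4 (16 rows)
Evaluate each row (bits = P1,P2,P3,P4, MSB first):
  row 0 [0000]: ((0 IMPLIES (0 IMPLIES 0)) OR NOT 0) -> 1
  row 1 [0001]: ((0 IMPLIES (1 IMPLIES 1)) OR NOT 0) -> 1
  row 2 [0010]: ((0 IMPLIES (0 IMPLIES 0)) OR NOT 0) -> 1
  row 3 [0011]: ((0 IMPLIES (1 IMPLIES 1)) OR NOT 0) -> 1
  row 4 [0100]: ((1 IMPLIES (0 IMPLIES 0)) OR NOT 1) -> 1
  row 5 [0101]: ((1 IMPLIES (1 IMPLIES 1)) OR NOT 1) -> 1
  row 6 [0110]: ((1 IMPLIES (0 IMPLIES 0)) OR NOT 1) -> 1
  row 7 [0111]: ((1 IMPLIES (1 IMPLIES 1)) OR NOT 1) -> 1
  row 8 [1000]: ((0 IMPLIES (0 IMPLIES 0)) OR NOT 0) -> 1
  row 9 [1001]: ((0 IMPLIES (1 IMPLIES 1)) OR NOT 0) -> 1
  row 10 [1010]: ((0 IMPLIES (0 IMPLIES 0)) OR NOT 0) -> 1
  row 11 [1011]: ((0 IMPLIES (1 IMPLIES 1)) OR NOT 0) -> 1
  row 12 [1100]: ((1 IMPLIES (0 IMPLIES 0)) OR NOT 1) -> 1
  row 13 [1101]: ((1 IMPLIES (1 IMPLIES 1)) OR NOT 1) -> 1
  row 14 [1110]: ((1 IMPLIES (0 IMPLIES 0)) OR NOT 1) -> 1
  row 15 [1111]: ((1 IMPLIES (1 IMPLIES 1)) OR NOT 1) -> 1
Full result column, 4 rows per line (P1,P2 fixed per line; P3,P4 runs 00..11 left to right):
  rows 0-3 [P1,P2=00]: 1111  = hex F
  rows 4-7 [P1,P2=01]: 1111  = hex F
  rows 8-11 [P1,P2=10]: 1111  = hex F
  rows 12-15 [P1,P2=11]: 1111  = hex F
Output column (row 0 .. row 15) = 1111111111111111
Output column grouped in 4s = 1111 1111 1111 1111 = 0xFFFF
Convert to decimal digit by digit (value = value*16 + digit):
  F -> 15
  15*16 + 15 (F) = 255
  255*16 + 15 (F) = 4095
  4095*16 + 15 (F) = 65535
Decimal = 65535

65535


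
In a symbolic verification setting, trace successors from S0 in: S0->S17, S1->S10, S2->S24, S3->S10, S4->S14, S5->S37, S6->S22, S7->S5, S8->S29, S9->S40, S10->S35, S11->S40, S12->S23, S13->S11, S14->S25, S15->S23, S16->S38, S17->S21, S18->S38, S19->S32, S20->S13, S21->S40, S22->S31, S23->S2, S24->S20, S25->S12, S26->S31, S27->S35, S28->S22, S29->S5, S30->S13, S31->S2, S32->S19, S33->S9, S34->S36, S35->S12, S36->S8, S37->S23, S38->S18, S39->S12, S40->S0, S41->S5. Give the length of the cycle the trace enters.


Trace from S0 until a state repeats:
  S0 -> S17 -> S21 -> S40 -> S0
S0 first seen at step 0, revisited at step 4.
Cycle length = 4 - 0 = 4

4


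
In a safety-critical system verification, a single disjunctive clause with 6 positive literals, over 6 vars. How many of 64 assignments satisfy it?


Step 1: Total=2^6=64
Step 2: Unsat when all 6 false: 2^0=1
Step 3: Sat=64-1=63

63


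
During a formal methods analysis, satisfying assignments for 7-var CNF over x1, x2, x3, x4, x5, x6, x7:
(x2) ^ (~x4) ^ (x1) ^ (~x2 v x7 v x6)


CNF with 4 clauses over 7 vars (128 assignments).
An assignment satisfies CNF iff every clause has >=1 true literal.
Check each row (bits = x1,x2,x3,x4,x5,x6,x7; clause T/F shown):
  row 0 [0000000]: clauses=FTFT -> 0
  row 1 [0000001]: clauses=FTFT -> 0
  row 2 [0000010]: clauses=FTFT -> 0
  row 3 [0000011]: clauses=FTFT -> 0
  row 4 [0000100]: clauses=FTFT -> 0
  (every remaining row is evaluated the same way; all 128 results are listed next)
Full result column, 8 rows per line (x1,x2,x3,x4 fixed per line; x5,x6,x7 runs 000..111 left to right):
  rows 0-7 [x1,x2,x3,x4=0000]: 00000000  (ones: 0)
  rows 8-15 [x1,x2,x3,x4=0001]: 00000000  (ones: 0)
  rows 16-23 [x1,x2,x3,x4=0010]: 00000000  (ones: 0)
  rows 24-31 [x1,x2,x3,x4=0011]: 00000000  (ones: 0)
  rows 32-39 [x1,x2,x3,x4=0100]: 00000000  (ones: 0)
  rows 40-47 [x1,x2,x3,x4=0101]: 00000000  (ones: 0)
  rows 48-55 [x1,x2,x3,x4=0110]: 00000000  (ones: 0)
  rows 56-63 [x1,x2,x3,x4=0111]: 00000000  (ones: 0)
  rows 64-71 [x1,x2,x3,x4=1000]: 00000000  (ones: 0)
  rows 72-79 [x1,x2,x3,x4=1001]: 00000000  (ones: 0)
  rows 80-87 [x1,x2,x3,x4=1010]: 00000000  (ones: 0)
  rows 88-95 [x1,x2,x3,x4=1011]: 00000000  (ones: 0)
  rows 96-103 [x1,x2,x3,x4=1100]: 01110111  (ones: 6)
  rows 104-111 [x1,x2,x3,x4=1101]: 00000000  (ones: 0)
  rows 112-119 [x1,x2,x3,x4=1110]: 01110111  (ones: 6)
  rows 120-127 [x1,x2,x3,x4=1111]: 00000000  (ones: 0)
Satisfying assignments = 0+0+0+0+0+0+0+0+0+0+0+0+6+0+6+0 = 12

12


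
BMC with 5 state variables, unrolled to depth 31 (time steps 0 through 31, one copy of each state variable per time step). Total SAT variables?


BMC unrolls to depth k, creating one copy of each state var for steps 0..k.
Step count = 31 + 1 = 32 (steps 0 through 31)
Vars per step = 5
Total = 5 * 32 = 160

160


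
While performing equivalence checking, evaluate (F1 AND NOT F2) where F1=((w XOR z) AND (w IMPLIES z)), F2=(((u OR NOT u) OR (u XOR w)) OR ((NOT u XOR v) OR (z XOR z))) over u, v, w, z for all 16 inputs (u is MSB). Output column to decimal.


F1 = ((w XOR z) AND (w IMPLIES z))
F2 = (((u OR NOT u) OR (u XOR w)) OR ((NOT u XOR v) OR (z XOR z)))
Counterexample to F1=>F2 is where F1=1 and F2=0.
Evaluate each row (bits = u,v,w,z, MSB first):
  row 0 [0000]: F1=0 F2=1 -> F1&~F2 -> 0
  row 1 [0001]: F1=1 F2=1 -> F1&~F2 -> 0
  row 2 [0010]: F1=0 F2=1 -> F1&~F2 -> 0
  row 3 [0011]: F1=0 F2=1 -> F1&~F2 -> 0
  row 4 [0100]: F1=0 F2=1 -> F1&~F2 -> 0
  row 5 [0101]: F1=1 F2=1 -> F1&~F2 -> 0
  row 6 [0110]: F1=0 F2=1 -> F1&~F2 -> 0
  row 7 [0111]: F1=0 F2=1 -> F1&~F2 -> 0
  row 8 [1000]: F1=0 F2=1 -> F1&~F2 -> 0
  row 9 [1001]: F1=1 F2=1 -> F1&~F2 -> 0
  row 10 [1010]: F1=0 F2=1 -> F1&~F2 -> 0
  row 11 [1011]: F1=0 F2=1 -> F1&~F2 -> 0
  row 12 [1100]: F1=0 F2=1 -> F1&~F2 -> 0
  row 13 [1101]: F1=1 F2=1 -> F1&~F2 -> 0
  row 14 [1110]: F1=0 F2=1 -> F1&~F2 -> 0
  row 15 [1111]: F1=0 F2=1 -> F1&~F2 -> 0
Full result column, 4 rows per line (u,v fixed per line; w,z runs 00..11 left to right):
  rows 0-3 [u,v=00]: 0000  = hex 0
  rows 4-7 [u,v=01]: 0000  = hex 0
  rows 8-11 [u,v=10]: 0000  = hex 0
  rows 12-15 [u,v=11]: 0000  = hex 0
Counterexample vector (row 0 .. row 15) = 0000000000000000
Output column grouped in 4s = 0000 0000 0000 0000 = 0x0000
Convert to decimal digit by digit (value = value*16 + digit):
  0 -> 0
  0*16 + 0 = 0
  0*16 + 0 = 0
  0*16 + 0 = 0
Decimal = 0

0


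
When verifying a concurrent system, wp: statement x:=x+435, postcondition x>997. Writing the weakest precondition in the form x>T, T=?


Formula: wp(x:=E, P) = P[E/x] (substitute E for x in postcondition)
Step 1: Postcondition: x>997
Step 2: Substitute x+435 for x: x+435>997
Step 3: Solve for x: x > 997-435 = 562

562


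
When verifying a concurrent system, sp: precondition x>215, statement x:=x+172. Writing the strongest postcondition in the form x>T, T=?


Formula: sp(P, x:=E) = exists old_x. (x = E[old_x/x]) AND P[old_x/x] (old_x is the value of x before the assignment; eliminate old_x by solving x = E[old_x/x] for old_x)
Step 1: Precondition P: x>215, i.e. old_x > 215
Step 2: Assignment gives x = old_x + 172, so old_x = x - 172
Step 3: Substitute into P: x - 172 > 215
Step 4: Simplify: x > 215+172 = 387

387


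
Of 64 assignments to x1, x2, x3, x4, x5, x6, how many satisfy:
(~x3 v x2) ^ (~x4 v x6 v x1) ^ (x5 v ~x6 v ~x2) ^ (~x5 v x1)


CNF with 4 clauses over 6 vars (64 assignments).
An assignment satisfies CNF iff every clause has >=1 true literal.
Check each row (bits = x1,x2,x3,x4,x5,x6; clause T/F shown):
  row 0 [000000]: clauses=TTTT -> 1
  row 1 [000001]: clauses=TTTT -> 1
  row 2 [000010]: clauses=TTTF -> 0
  row 3 [000011]: clauses=TTTF -> 0
  row 4 [000100]: clauses=TFTT -> 0
  (every remaining row is evaluated the same way; all 64 results are listed next)
Full result column, 8 rows per line (x1,x2,x3 fixed per line; x4,x5,x6 runs 000..111 left to right):
  rows 0-7 [x1,x2,x3=000]: 11000100  (ones: 3)
  rows 8-15 [x1,x2,x3=001]: 00000000  (ones: 0)
  rows 16-23 [x1,x2,x3=010]: 10000000  (ones: 1)
  rows 24-31 [x1,x2,x3=011]: 10000000  (ones: 1)
  rows 32-39 [x1,x2,x3=100]: 11111111  (ones: 8)
  rows 40-47 [x1,x2,x3=101]: 00000000  (ones: 0)
  rows 48-55 [x1,x2,x3=110]: 10111011  (ones: 6)
  rows 56-63 [x1,x2,x3=111]: 10111011  (ones: 6)
Satisfying assignments = 3+0+1+1+8+0+6+6 = 25

25


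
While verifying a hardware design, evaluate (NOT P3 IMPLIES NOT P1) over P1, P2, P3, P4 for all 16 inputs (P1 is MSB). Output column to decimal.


Formula: (NOT P3 IMPLIES NOT P1) over P1, P2, P3, P4 (16 rows)
Evaluate each row (bits = P1,P2,P3,P4, MSB first):
  row 0 [0000]: (NOT 0 IMPLIES NOT 0) -> 1
  row 1 [0001]: (NOT 0 IMPLIES NOT 0) -> 1
  row 2 [0010]: (NOT 1 IMPLIES NOT 0) -> 1
  row 3 [0011]: (NOT 1 IMPLIES NOT 0) -> 1
  row 4 [0100]: (NOT 0 IMPLIES NOT 0) -> 1
  row 5 [0101]: (NOT 0 IMPLIES NOT 0) -> 1
  row 6 [0110]: (NOT 1 IMPLIES NOT 0) -> 1
  row 7 [0111]: (NOT 1 IMPLIES NOT 0) -> 1
  row 8 [1000]: (NOT 0 IMPLIES NOT 1) -> 0
  row 9 [1001]: (NOT 0 IMPLIES NOT 1) -> 0
  row 10 [1010]: (NOT 1 IMPLIES NOT 1) -> 1
  row 11 [1011]: (NOT 1 IMPLIES NOT 1) -> 1
  row 12 [1100]: (NOT 0 IMPLIES NOT 1) -> 0
  row 13 [1101]: (NOT 0 IMPLIES NOT 1) -> 0
  row 14 [1110]: (NOT 1 IMPLIES NOT 1) -> 1
  row 15 [1111]: (NOT 1 IMPLIES NOT 1) -> 1
Full result column, 4 rows per line (P1,P2 fixed per line; P3,P4 runs 00..11 left to right):
  rows 0-3 [P1,P2=00]: 1111  = hex F
  rows 4-7 [P1,P2=01]: 1111  = hex F
  rows 8-11 [P1,P2=10]: 0011  = hex 3
  rows 12-15 [P1,P2=11]: 0011  = hex 3
Output column (row 0 .. row 15) = 1111111100110011
Output column grouped in 4s = 1111 1111 0011 0011 = 0xFF33
Convert to decimal digit by digit (value = value*16 + digit):
  F -> 15
  15*16 + 15 (F) = 255
  255*16 + 3 = 4083
  4083*16 + 3 = 65331
Decimal = 65331

65331


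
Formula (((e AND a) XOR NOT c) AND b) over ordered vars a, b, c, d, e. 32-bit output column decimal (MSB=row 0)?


Formula: (((e AND a) XOR NOT c) AND b) over a, b, c, d, e (32 rows)
Evaluate each row (bits = a,b,c,d,e, MSB first):
  row 0 [00000]: (((0 AND 0) XOR NOT 0) AND 0) -> 0
  row 1 [00001]: (((1 AND 0) XOR NOT 0) AND 0) -> 0
  row 2 [00010]: (((0 AND 0) XOR NOT 0) AND 0) -> 0
  row 3 [00011]: (((1 AND 0) XOR NOT 0) AND 0) -> 0
  row 4 [00100]: (((0 AND 0) XOR NOT 1) AND 0) -> 0
  row 5 [00101]: (((1 AND 0) XOR NOT 1) AND 0) -> 0
  row 6 [00110]: (((0 AND 0) XOR NOT 1) AND 0) -> 0
  row 7 [00111]: (((1 AND 0) XOR NOT 1) AND 0) -> 0
  row 8 [01000]: (((0 AND 0) XOR NOT 0) AND 1) -> 1
  row 9 [01001]: (((1 AND 0) XOR NOT 0) AND 1) -> 1
  row 10 [01010]: (((0 AND 0) XOR NOT 0) AND 1) -> 1
  row 11 [01011]: (((1 AND 0) XOR NOT 0) AND 1) -> 1
  row 12 [01100]: (((0 AND 0) XOR NOT 1) AND 1) -> 0
  row 13 [01101]: (((1 AND 0) XOR NOT 1) AND 1) -> 0
  row 14 [01110]: (((0 AND 0) XOR NOT 1) AND 1) -> 0
  row 15 [01111]: (((1 AND 0) XOR NOT 1) AND 1) -> 0
  row 16 [10000]: (((0 AND 1) XOR NOT 0) AND 0) -> 0
  row 17 [10001]: (((1 AND 1) XOR NOT 0) AND 0) -> 0
  row 18 [10010]: (((0 AND 1) XOR NOT 0) AND 0) -> 0
  row 19 [10011]: (((1 AND 1) XOR NOT 0) AND 0) -> 0
  row 20 [10100]: (((0 AND 1) XOR NOT 1) AND 0) -> 0
  row 21 [10101]: (((1 AND 1) XOR NOT 1) AND 0) -> 0
  row 22 [10110]: (((0 AND 1) XOR NOT 1) AND 0) -> 0
  row 23 [10111]: (((1 AND 1) XOR NOT 1) AND 0) -> 0
  row 24 [11000]: (((0 AND 1) XOR NOT 0) AND 1) -> 1
  row 25 [11001]: (((1 AND 1) XOR NOT 0) AND 1) -> 0
  row 26 [11010]: (((0 AND 1) XOR NOT 0) AND 1) -> 1
  row 27 [11011]: (((1 AND 1) XOR NOT 0) AND 1) -> 0
  row 28 [11100]: (((0 AND 1) XOR NOT 1) AND 1) -> 0
  row 29 [11101]: (((1 AND 1) XOR NOT 1) AND 1) -> 1
  row 30 [11110]: (((0 AND 1) XOR NOT 1) AND 1) -> 0
  row 31 [11111]: (((1 AND 1) XOR NOT 1) AND 1) -> 1
Full result column, 4 rows per line (a,b,c fixed per line; d,e runs 00..11 left to right):
  rows 0-3 [a,b,c=000]: 0000  = hex 0
  rows 4-7 [a,b,c=001]: 0000  = hex 0
  rows 8-11 [a,b,c=010]: 1111  = hex F
  rows 12-15 [a,b,c=011]: 0000  = hex 0
  rows 16-19 [a,b,c=100]: 0000  = hex 0
  rows 20-23 [a,b,c=101]: 0000  = hex 0
  rows 24-27 [a,b,c=110]: 1010  = hex A
  rows 28-31 [a,b,c=111]: 0101  = hex 5
Output column (row 0 .. row 31) = 00000000111100000000000010100101
Output column grouped in 4s = 0000 0000 1111 0000 0000 0000 1010 0101 = 0x00F000A5
Convert to decimal digit by digit (value = value*16 + digit):
  0 -> 0
  0*16 + 0 = 0
  0*16 + 15 (F) = 15
  15*16 + 0 = 240
  240*16 + 0 = 3840
  3840*16 + 0 = 61440
  61440*16 + 10 (A) = 983050
  983050*16 + 5 = 15728805
Decimal = 15728805

15728805


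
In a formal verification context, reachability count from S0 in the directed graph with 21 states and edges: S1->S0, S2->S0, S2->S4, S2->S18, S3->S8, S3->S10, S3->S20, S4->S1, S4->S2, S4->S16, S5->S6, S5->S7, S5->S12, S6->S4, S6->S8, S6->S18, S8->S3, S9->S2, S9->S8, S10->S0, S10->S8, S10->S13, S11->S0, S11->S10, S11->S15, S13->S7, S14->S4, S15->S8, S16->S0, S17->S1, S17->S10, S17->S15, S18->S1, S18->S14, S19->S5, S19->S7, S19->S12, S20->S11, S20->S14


BFS from S0:
  layer 0: {S0}
Reachable set: {S0}
Count = 1

1


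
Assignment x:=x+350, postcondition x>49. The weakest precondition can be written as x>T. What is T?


Formula: wp(x:=E, P) = P[E/x] (substitute E for x in postcondition)
Step 1: Postcondition: x>49
Step 2: Substitute x+350 for x: x+350>49
Step 3: Solve for x: x > 49-350 = -301

-301


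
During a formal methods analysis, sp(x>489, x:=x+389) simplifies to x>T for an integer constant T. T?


Formula: sp(P, x:=E) = exists old_x. (x = E[old_x/x]) AND P[old_x/x] (old_x is the value of x before the assignment; eliminate old_x by solving x = E[old_x/x] for old_x)
Step 1: Precondition P: x>489, i.e. old_x > 489
Step 2: Assignment gives x = old_x + 389, so old_x = x - 389
Step 3: Substitute into P: x - 389 > 489
Step 4: Simplify: x > 489+389 = 878

878


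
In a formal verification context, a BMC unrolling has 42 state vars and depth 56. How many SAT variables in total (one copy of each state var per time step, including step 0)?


BMC unrolls to depth k, creating one copy of each state var for steps 0..k.
Step count = 56 + 1 = 57 (steps 0 through 56)
Vars per step = 42
Total = 42 * 57 = 2394

2394


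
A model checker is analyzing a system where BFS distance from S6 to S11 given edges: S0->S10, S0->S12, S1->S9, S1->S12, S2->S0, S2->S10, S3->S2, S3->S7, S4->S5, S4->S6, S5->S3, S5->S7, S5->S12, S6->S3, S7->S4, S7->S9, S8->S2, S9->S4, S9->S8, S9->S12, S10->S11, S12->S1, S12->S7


BFS layer-by-layer from S6:
  dist 0: {S6}
  dist 1: {S3}
  dist 2: {S2, S7}
  dist 3: {S0, S4, S9, S10}
  dist 4: {S5, S8, S11, S12}
  -> S11 reached at distance 4
Shortest path length = 4

4


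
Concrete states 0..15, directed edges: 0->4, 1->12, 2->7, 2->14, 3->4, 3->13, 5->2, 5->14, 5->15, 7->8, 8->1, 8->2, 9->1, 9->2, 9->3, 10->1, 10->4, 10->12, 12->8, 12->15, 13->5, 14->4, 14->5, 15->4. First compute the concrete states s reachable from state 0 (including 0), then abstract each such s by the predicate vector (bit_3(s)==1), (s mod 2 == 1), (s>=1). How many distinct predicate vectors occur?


BFS from 0:
Concrete reachable: {0, 4}
Abstract via predicates (bit_3(s)==1), (s mod 2 == 1), (s>=1):
  (0,0,0) <- {0}
  (0,0,1) <- {4}
Distinct abstract states = 2

2


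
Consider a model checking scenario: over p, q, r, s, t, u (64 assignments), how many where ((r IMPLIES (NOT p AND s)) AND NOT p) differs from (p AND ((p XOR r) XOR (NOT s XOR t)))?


F1 = ((r IMPLIES (NOT p AND s)) AND NOT p)
F2 = (p AND ((p XOR r) XOR (NOT s XOR t)))
Evaluate both on each of 64 rows (bits = p,q,r,s,t,u):
  row 0 [000000]: F1=1 F2=0 (differ) -> 1
  row 1 [000001]: F1=1 F2=0 (differ) -> 1
  row 2 [000010]: F1=1 F2=0 (differ) -> 1
  row 3 [000011]: F1=1 F2=0 (differ) -> 1
  row 4 [000100]: F1=1 F2=0 (differ) -> 1
  (every remaining row is evaluated the same way; all 64 results are listed next)
Full result column, 8 rows per line (p,q,r fixed per line; s,t,u runs 000..111 left to right):
  rows 0-7 [p,q,r=000]: 11111111  (ones: 8)
  rows 8-15 [p,q,r=001]: 00001111  (ones: 4)
  rows 16-23 [p,q,r=010]: 11111111  (ones: 8)
  rows 24-31 [p,q,r=011]: 00001111  (ones: 4)
  rows 32-39 [p,q,r=100]: 00111100  (ones: 4)
  rows 40-47 [p,q,r=101]: 11000011  (ones: 4)
  rows 48-55 [p,q,r=110]: 00111100  (ones: 4)
  rows 56-63 [p,q,r=111]: 11000011  (ones: 4)
Disagreements = 8+4+8+4+4+4+4+4 = 40

40


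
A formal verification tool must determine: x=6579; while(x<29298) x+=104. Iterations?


Step 1: x goes from 6579 toward 29298 by 104; the body runs while x<29298, so iterations = ceil((bound-start)/step)
Step 2: Distance=22719
Step 3: ceil(22719/104)=219

219


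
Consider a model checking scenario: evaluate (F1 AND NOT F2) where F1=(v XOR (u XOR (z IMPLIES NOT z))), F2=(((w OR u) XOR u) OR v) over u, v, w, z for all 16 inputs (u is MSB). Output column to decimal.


F1 = (v XOR (u XOR (z IMPLIES NOT z)))
F2 = (((w OR u) XOR u) OR v)
Counterexample to F1=>F2 is where F1=1 and F2=0.
Evaluate each row (bits = u,v,w,z, MSB first):
  row 0 [0000]: F1=1 F2=0 -> F1&~F2 -> 1
  row 1 [0001]: F1=0 F2=0 -> F1&~F2 -> 0
  row 2 [0010]: F1=1 F2=1 -> F1&~F2 -> 0
  row 3 [0011]: F1=0 F2=1 -> F1&~F2 -> 0
  row 4 [0100]: F1=0 F2=1 -> F1&~F2 -> 0
  row 5 [0101]: F1=1 F2=1 -> F1&~F2 -> 0
  row 6 [0110]: F1=0 F2=1 -> F1&~F2 -> 0
  row 7 [0111]: F1=1 F2=1 -> F1&~F2 -> 0
  row 8 [1000]: F1=0 F2=0 -> F1&~F2 -> 0
  row 9 [1001]: F1=1 F2=0 -> F1&~F2 -> 1
  row 10 [1010]: F1=0 F2=0 -> F1&~F2 -> 0
  row 11 [1011]: F1=1 F2=0 -> F1&~F2 -> 1
  row 12 [1100]: F1=1 F2=1 -> F1&~F2 -> 0
  row 13 [1101]: F1=0 F2=1 -> F1&~F2 -> 0
  row 14 [1110]: F1=1 F2=1 -> F1&~F2 -> 0
  row 15 [1111]: F1=0 F2=1 -> F1&~F2 -> 0
Full result column, 4 rows per line (u,v fixed per line; w,z runs 00..11 left to right):
  rows 0-3 [u,v=00]: 1000  = hex 8
  rows 4-7 [u,v=01]: 0000  = hex 0
  rows 8-11 [u,v=10]: 0101  = hex 5
  rows 12-15 [u,v=11]: 0000  = hex 0
Counterexample vector (row 0 .. row 15) = 1000000001010000
Output column grouped in 4s = 1000 0000 0101 0000 = 0x8050
Convert to decimal digit by digit (value = value*16 + digit):
  8 -> 8
  8*16 + 0 = 128
  128*16 + 5 = 2053
  2053*16 + 0 = 32848
Decimal = 32848

32848


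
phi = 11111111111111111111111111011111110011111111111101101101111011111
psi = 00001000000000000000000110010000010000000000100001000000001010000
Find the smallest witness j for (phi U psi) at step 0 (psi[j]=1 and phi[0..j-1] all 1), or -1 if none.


(phi U psi) at 0: need smallest j with psi[j]=1 and phi[i]=1 for all i in [0,j).
Scan from step 0:
  step 0: phi=1, psi=0 -> continue
  step 1: phi=1, psi=0 -> continue
  step 2: phi=1, psi=0 -> continue
  step 3: phi=1, psi=0 -> continue
  step 4: psi=1 and phi held for [0,4) -> witness found
Witness step = 4

4


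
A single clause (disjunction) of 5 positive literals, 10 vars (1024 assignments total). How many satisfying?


Step 1: Total=2^10=1024
Step 2: Unsat when all 5 false: 2^5=32
Step 3: Sat=1024-32=992

992


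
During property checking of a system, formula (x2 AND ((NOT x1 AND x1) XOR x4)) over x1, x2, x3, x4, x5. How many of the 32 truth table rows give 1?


Formula: (x2 AND ((NOT x1 AND x1) XOR x4)) over 5 vars (32 rows)
Evaluate each row (x1, x2, x3, x4, x5 as bits, MSB first):
  row 0 [00000]: (0 AND ((NOT 0 AND 0) XOR 0)) -> 0
  row 1 [00001]: (0 AND ((NOT 0 AND 0) XOR 0)) -> 0
  row 2 [00010]: (0 AND ((NOT 0 AND 0) XOR 1)) -> 0
  row 3 [00011]: (0 AND ((NOT 0 AND 0) XOR 1)) -> 0
  row 4 [00100]: (0 AND ((NOT 0 AND 0) XOR 0)) -> 0
  row 5 [00101]: (0 AND ((NOT 0 AND 0) XOR 0)) -> 0
  row 6 [00110]: (0 AND ((NOT 0 AND 0) XOR 1)) -> 0
  row 7 [00111]: (0 AND ((NOT 0 AND 0) XOR 1)) -> 0
  row 8 [01000]: (1 AND ((NOT 0 AND 0) XOR 0)) -> 0
  row 9 [01001]: (1 AND ((NOT 0 AND 0) XOR 0)) -> 0
  row 10 [01010]: (1 AND ((NOT 0 AND 0) XOR 1)) -> 1
  row 11 [01011]: (1 AND ((NOT 0 AND 0) XOR 1)) -> 1
  row 12 [01100]: (1 AND ((NOT 0 AND 0) XOR 0)) -> 0
  row 13 [01101]: (1 AND ((NOT 0 AND 0) XOR 0)) -> 0
  row 14 [01110]: (1 AND ((NOT 0 AND 0) XOR 1)) -> 1
  row 15 [01111]: (1 AND ((NOT 0 AND 0) XOR 1)) -> 1
  row 16 [10000]: (0 AND ((NOT 1 AND 1) XOR 0)) -> 0
  row 17 [10001]: (0 AND ((NOT 1 AND 1) XOR 0)) -> 0
  row 18 [10010]: (0 AND ((NOT 1 AND 1) XOR 1)) -> 0
  row 19 [10011]: (0 AND ((NOT 1 AND 1) XOR 1)) -> 0
  row 20 [10100]: (0 AND ((NOT 1 AND 1) XOR 0)) -> 0
  row 21 [10101]: (0 AND ((NOT 1 AND 1) XOR 0)) -> 0
  row 22 [10110]: (0 AND ((NOT 1 AND 1) XOR 1)) -> 0
  row 23 [10111]: (0 AND ((NOT 1 AND 1) XOR 1)) -> 0
  row 24 [11000]: (1 AND ((NOT 1 AND 1) XOR 0)) -> 0
  row 25 [11001]: (1 AND ((NOT 1 AND 1) XOR 0)) -> 0
  row 26 [11010]: (1 AND ((NOT 1 AND 1) XOR 1)) -> 1
  row 27 [11011]: (1 AND ((NOT 1 AND 1) XOR 1)) -> 1
  row 28 [11100]: (1 AND ((NOT 1 AND 1) XOR 0)) -> 0
  row 29 [11101]: (1 AND ((NOT 1 AND 1) XOR 0)) -> 0
  row 30 [11110]: (1 AND ((NOT 1 AND 1) XOR 1)) -> 1
  row 31 [11111]: (1 AND ((NOT 1 AND 1) XOR 1)) -> 1
Full result column, 8 rows per line (x1,x2 fixed per line; x3,x4,x5 runs 000..111 left to right):
  rows 0-7 [x1,x2=00]: 00000000  (ones: 0)
  rows 8-15 [x1,x2=01]: 00110011  (ones: 4)
  rows 16-23 [x1,x2=10]: 00000000  (ones: 0)
  rows 24-31 [x1,x2=11]: 00110011  (ones: 4)
Count of 1-rows = 0+4+0+4 = 8

8


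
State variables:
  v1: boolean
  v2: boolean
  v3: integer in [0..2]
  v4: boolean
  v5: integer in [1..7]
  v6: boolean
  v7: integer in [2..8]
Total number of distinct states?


State space = product of domain sizes of all variables.
Domain sizes:
  v1 (boolean): 2
  v2 (boolean): 2
  v3 (integer in [0..2]): 3
  v4 (boolean): 2
  v5 (integer in [1..7]): 7
  v6 (boolean): 2
  v7 (integer in [2..8]): 7
Product = 2 * 2 * 3 * 2 * 7 * 2 * 7 = 2352

2352


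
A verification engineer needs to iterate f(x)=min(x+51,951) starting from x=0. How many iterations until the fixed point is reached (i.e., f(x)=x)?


Step 1: x=0, cap=951, increment=51
Step 2: x grows by 51 each step until capped at 951; fixed point is x=951
Step 3: iterations = ceil(951/51) = 19

19


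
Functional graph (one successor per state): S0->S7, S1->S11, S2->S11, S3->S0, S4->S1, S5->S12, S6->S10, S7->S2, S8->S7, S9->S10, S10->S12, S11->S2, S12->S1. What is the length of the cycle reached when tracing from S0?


Trace from S0 until a state repeats:
  S0 -> S7 -> S2 -> S11 -> S2
S2 first seen at step 2, revisited at step 4.
Cycle length = 4 - 2 = 2

2


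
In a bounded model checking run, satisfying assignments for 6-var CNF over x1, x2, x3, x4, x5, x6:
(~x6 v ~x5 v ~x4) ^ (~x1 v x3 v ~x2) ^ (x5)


CNF with 3 clauses over 6 vars (64 assignments).
An assignment satisfies CNF iff every clause has >=1 true literal.
Check each row (bits = x1,x2,x3,x4,x5,x6; clause T/F shown):
  row 0 [000000]: clauses=TTF -> 0
  row 1 [000001]: clauses=TTF -> 0
  row 2 [000010]: clauses=TTT -> 1
  row 3 [000011]: clauses=TTT -> 1
  row 4 [000100]: clauses=TTF -> 0
  (every remaining row is evaluated the same way; all 64 results are listed next)
Full result column, 8 rows per line (x1,x2,x3 fixed per line; x4,x5,x6 runs 000..111 left to right):
  rows 0-7 [x1,x2,x3=000]: 00110010  (ones: 3)
  rows 8-15 [x1,x2,x3=001]: 00110010  (ones: 3)
  rows 16-23 [x1,x2,x3=010]: 00110010  (ones: 3)
  rows 24-31 [x1,x2,x3=011]: 00110010  (ones: 3)
  rows 32-39 [x1,x2,x3=100]: 00110010  (ones: 3)
  rows 40-47 [x1,x2,x3=101]: 00110010  (ones: 3)
  rows 48-55 [x1,x2,x3=110]: 00000000  (ones: 0)
  rows 56-63 [x1,x2,x3=111]: 00110010  (ones: 3)
Satisfying assignments = 3+3+3+3+3+3+0+3 = 21

21


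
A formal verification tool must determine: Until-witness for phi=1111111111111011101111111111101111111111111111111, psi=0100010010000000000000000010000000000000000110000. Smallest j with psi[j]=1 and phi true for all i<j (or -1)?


(phi U psi) at 0: need smallest j with psi[j]=1 and phi[i]=1 for all i in [0,j).
Scan from step 0:
  step 0: phi=1, psi=0 -> continue
  step 1: psi=1 and phi held for [0,1) -> witness found
Witness step = 1

1


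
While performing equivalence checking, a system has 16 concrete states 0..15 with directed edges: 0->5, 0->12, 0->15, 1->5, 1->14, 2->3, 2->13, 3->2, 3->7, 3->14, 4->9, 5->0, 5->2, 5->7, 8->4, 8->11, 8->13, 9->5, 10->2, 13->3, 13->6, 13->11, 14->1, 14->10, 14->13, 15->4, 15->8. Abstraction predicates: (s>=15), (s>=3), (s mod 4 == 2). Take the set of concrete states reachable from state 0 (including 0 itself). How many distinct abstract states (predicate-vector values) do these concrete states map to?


BFS from 0:
Concrete reachable: {0, 1, 2, 3, 4, 5, 6, 7, 8, 9, 10, 11, 12, 13, 14, 15}
Abstract via predicates (s>=15), (s>=3), (s mod 4 == 2):
  (0,0,0) <- {0, 1}
  (0,0,1) <- {2}
  (0,1,0) <- {3, 4, 5, 7, 8, 9, 11, 12, 13}
  (0,1,1) <- {6, 10, 14}
  (1,1,0) <- {15}
Distinct abstract states = 5

5


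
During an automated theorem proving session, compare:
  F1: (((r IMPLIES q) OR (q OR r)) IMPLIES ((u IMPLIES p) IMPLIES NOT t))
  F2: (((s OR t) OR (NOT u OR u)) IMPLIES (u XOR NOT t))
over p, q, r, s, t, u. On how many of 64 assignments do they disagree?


F1 = (((r IMPLIES q) OR (q OR r)) IMPLIES ((u IMPLIES p) IMPLIES NOT t))
F2 = (((s OR t) OR (NOT u OR u)) IMPLIES (u XOR NOT t))
Evaluate both on each of 64 rows (bits = p,q,r,s,t,u):
  row 0 [000000]: F1=1 F2=1 -> 0
  row 1 [000001]: F1=1 F2=0 (differ) -> 1
  row 2 [000010]: F1=0 F2=0 -> 0
  row 3 [000011]: F1=1 F2=1 -> 0
  row 4 [000100]: F1=1 F2=1 -> 0
  (every remaining row is evaluated the same way; all 64 results are listed next)
Full result column, 8 rows per line (p,q,r fixed per line; s,t,u runs 000..111 left to right):
  rows 0-7 [p,q,r=000]: 01000100  (ones: 2)
  rows 8-15 [p,q,r=001]: 01000100  (ones: 2)
  rows 16-23 [p,q,r=010]: 01000100  (ones: 2)
  rows 24-31 [p,q,r=011]: 01000100  (ones: 2)
  rows 32-39 [p,q,r=100]: 01010101  (ones: 4)
  rows 40-47 [p,q,r=101]: 01010101  (ones: 4)
  rows 48-55 [p,q,r=110]: 01010101  (ones: 4)
  rows 56-63 [p,q,r=111]: 01010101  (ones: 4)
Disagreements = 2+2+2+2+4+4+4+4 = 24

24


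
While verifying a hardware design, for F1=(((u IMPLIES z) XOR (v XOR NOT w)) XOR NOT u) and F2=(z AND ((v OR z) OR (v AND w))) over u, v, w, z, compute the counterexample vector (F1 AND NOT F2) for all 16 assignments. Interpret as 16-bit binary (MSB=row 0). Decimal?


F1 = (((u IMPLIES z) XOR (v XOR NOT w)) XOR NOT u)
F2 = (z AND ((v OR z) OR (v AND w)))
Counterexample to F1=>F2 is where F1=1 and F2=0.
Evaluate each row (bits = u,v,w,z, MSB first):
  row 0 [0000]: F1=1 F2=0 -> F1&~F2 -> 1
  row 1 [0001]: F1=1 F2=1 -> F1&~F2 -> 0
  row 2 [0010]: F1=0 F2=0 -> F1&~F2 -> 0
  row 3 [0011]: F1=0 F2=1 -> F1&~F2 -> 0
  row 4 [0100]: F1=0 F2=0 -> F1&~F2 -> 0
  row 5 [0101]: F1=0 F2=1 -> F1&~F2 -> 0
  row 6 [0110]: F1=1 F2=0 -> F1&~F2 -> 1
  row 7 [0111]: F1=1 F2=1 -> F1&~F2 -> 0
  row 8 [1000]: F1=1 F2=0 -> F1&~F2 -> 1
  row 9 [1001]: F1=0 F2=1 -> F1&~F2 -> 0
  row 10 [1010]: F1=0 F2=0 -> F1&~F2 -> 0
  row 11 [1011]: F1=1 F2=1 -> F1&~F2 -> 0
  row 12 [1100]: F1=0 F2=0 -> F1&~F2 -> 0
  row 13 [1101]: F1=1 F2=1 -> F1&~F2 -> 0
  row 14 [1110]: F1=1 F2=0 -> F1&~F2 -> 1
  row 15 [1111]: F1=0 F2=1 -> F1&~F2 -> 0
Full result column, 4 rows per line (u,v fixed per line; w,z runs 00..11 left to right):
  rows 0-3 [u,v=00]: 1000  = hex 8
  rows 4-7 [u,v=01]: 0010  = hex 2
  rows 8-11 [u,v=10]: 1000  = hex 8
  rows 12-15 [u,v=11]: 0010  = hex 2
Counterexample vector (row 0 .. row 15) = 1000001010000010
Output column grouped in 4s = 1000 0010 1000 0010 = 0x8282
Convert to decimal digit by digit (value = value*16 + digit):
  8 -> 8
  8*16 + 2 = 130
  130*16 + 8 = 2088
  2088*16 + 2 = 33410
Decimal = 33410

33410


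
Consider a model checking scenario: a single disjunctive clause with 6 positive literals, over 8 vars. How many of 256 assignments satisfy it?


Step 1: Total=2^8=256
Step 2: Unsat when all 6 false: 2^2=4
Step 3: Sat=256-4=252

252


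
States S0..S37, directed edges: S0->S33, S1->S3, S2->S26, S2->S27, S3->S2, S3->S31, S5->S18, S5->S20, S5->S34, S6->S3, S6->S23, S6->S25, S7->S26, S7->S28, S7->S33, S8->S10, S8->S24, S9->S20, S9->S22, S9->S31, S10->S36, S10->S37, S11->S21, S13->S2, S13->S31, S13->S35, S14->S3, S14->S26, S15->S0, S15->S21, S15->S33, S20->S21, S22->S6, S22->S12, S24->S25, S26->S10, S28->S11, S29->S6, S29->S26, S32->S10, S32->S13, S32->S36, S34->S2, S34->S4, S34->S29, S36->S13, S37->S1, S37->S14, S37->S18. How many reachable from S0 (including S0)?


BFS from S0:
  layer 0: {S0}
  layer 1: {S33}
Reachable set: {S0, S33}
Count = 2

2


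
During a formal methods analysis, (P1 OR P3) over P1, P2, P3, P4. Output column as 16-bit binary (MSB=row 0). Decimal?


Formula: (P1 OR P3) over P1, P2, P3, P4 (16 rows)
Evaluate each row (bits = P1,P2,P3,P4, MSB first):
  row 0 [0000]: (0 OR 0) -> 0
  row 1 [0001]: (0 OR 0) -> 0
  row 2 [0010]: (0 OR 1) -> 1
  row 3 [0011]: (0 OR 1) -> 1
  row 4 [0100]: (0 OR 0) -> 0
  row 5 [0101]: (0 OR 0) -> 0
  row 6 [0110]: (0 OR 1) -> 1
  row 7 [0111]: (0 OR 1) -> 1
  row 8 [1000]: (1 OR 0) -> 1
  row 9 [1001]: (1 OR 0) -> 1
  row 10 [1010]: (1 OR 1) -> 1
  row 11 [1011]: (1 OR 1) -> 1
  row 12 [1100]: (1 OR 0) -> 1
  row 13 [1101]: (1 OR 0) -> 1
  row 14 [1110]: (1 OR 1) -> 1
  row 15 [1111]: (1 OR 1) -> 1
Full result column, 4 rows per line (P1,P2 fixed per line; P3,P4 runs 00..11 left to right):
  rows 0-3 [P1,P2=00]: 0011  = hex 3
  rows 4-7 [P1,P2=01]: 0011  = hex 3
  rows 8-11 [P1,P2=10]: 1111  = hex F
  rows 12-15 [P1,P2=11]: 1111  = hex F
Output column (row 0 .. row 15) = 0011001111111111
Output column grouped in 4s = 0011 0011 1111 1111 = 0x33FF
Convert to decimal digit by digit (value = value*16 + digit):
  3 -> 3
  3*16 + 3 = 51
  51*16 + 15 (F) = 831
  831*16 + 15 (F) = 13311
Decimal = 13311

13311


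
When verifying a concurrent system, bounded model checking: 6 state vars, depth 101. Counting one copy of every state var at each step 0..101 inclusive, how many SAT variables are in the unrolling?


BMC unrolls to depth k, creating one copy of each state var for steps 0..k.
Step count = 101 + 1 = 102 (steps 0 through 101)
Vars per step = 6
Total = 6 * 102 = 612

612
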